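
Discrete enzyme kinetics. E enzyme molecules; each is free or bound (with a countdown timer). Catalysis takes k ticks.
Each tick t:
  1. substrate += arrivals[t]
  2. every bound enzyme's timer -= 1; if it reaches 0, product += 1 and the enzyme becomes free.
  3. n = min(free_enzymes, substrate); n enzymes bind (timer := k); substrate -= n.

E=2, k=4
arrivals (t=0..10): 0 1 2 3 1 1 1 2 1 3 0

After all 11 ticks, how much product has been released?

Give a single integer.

Answer: 4

Derivation:
t=0: arr=0 -> substrate=0 bound=0 product=0
t=1: arr=1 -> substrate=0 bound=1 product=0
t=2: arr=2 -> substrate=1 bound=2 product=0
t=3: arr=3 -> substrate=4 bound=2 product=0
t=4: arr=1 -> substrate=5 bound=2 product=0
t=5: arr=1 -> substrate=5 bound=2 product=1
t=6: arr=1 -> substrate=5 bound=2 product=2
t=7: arr=2 -> substrate=7 bound=2 product=2
t=8: arr=1 -> substrate=8 bound=2 product=2
t=9: arr=3 -> substrate=10 bound=2 product=3
t=10: arr=0 -> substrate=9 bound=2 product=4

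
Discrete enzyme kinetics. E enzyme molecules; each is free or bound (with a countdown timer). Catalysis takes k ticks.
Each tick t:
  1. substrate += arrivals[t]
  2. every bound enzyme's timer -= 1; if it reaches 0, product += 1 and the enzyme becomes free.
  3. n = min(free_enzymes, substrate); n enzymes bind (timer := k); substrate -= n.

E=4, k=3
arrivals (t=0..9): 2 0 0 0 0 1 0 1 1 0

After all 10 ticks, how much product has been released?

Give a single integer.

t=0: arr=2 -> substrate=0 bound=2 product=0
t=1: arr=0 -> substrate=0 bound=2 product=0
t=2: arr=0 -> substrate=0 bound=2 product=0
t=3: arr=0 -> substrate=0 bound=0 product=2
t=4: arr=0 -> substrate=0 bound=0 product=2
t=5: arr=1 -> substrate=0 bound=1 product=2
t=6: arr=0 -> substrate=0 bound=1 product=2
t=7: arr=1 -> substrate=0 bound=2 product=2
t=8: arr=1 -> substrate=0 bound=2 product=3
t=9: arr=0 -> substrate=0 bound=2 product=3

Answer: 3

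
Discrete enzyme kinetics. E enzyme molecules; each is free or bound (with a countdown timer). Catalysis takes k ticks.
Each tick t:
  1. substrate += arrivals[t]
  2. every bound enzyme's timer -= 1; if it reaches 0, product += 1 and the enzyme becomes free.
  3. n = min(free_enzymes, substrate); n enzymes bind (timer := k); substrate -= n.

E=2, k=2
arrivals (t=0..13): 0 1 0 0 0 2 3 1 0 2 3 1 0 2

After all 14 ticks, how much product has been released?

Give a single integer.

Answer: 9

Derivation:
t=0: arr=0 -> substrate=0 bound=0 product=0
t=1: arr=1 -> substrate=0 bound=1 product=0
t=2: arr=0 -> substrate=0 bound=1 product=0
t=3: arr=0 -> substrate=0 bound=0 product=1
t=4: arr=0 -> substrate=0 bound=0 product=1
t=5: arr=2 -> substrate=0 bound=2 product=1
t=6: arr=3 -> substrate=3 bound=2 product=1
t=7: arr=1 -> substrate=2 bound=2 product=3
t=8: arr=0 -> substrate=2 bound=2 product=3
t=9: arr=2 -> substrate=2 bound=2 product=5
t=10: arr=3 -> substrate=5 bound=2 product=5
t=11: arr=1 -> substrate=4 bound=2 product=7
t=12: arr=0 -> substrate=4 bound=2 product=7
t=13: arr=2 -> substrate=4 bound=2 product=9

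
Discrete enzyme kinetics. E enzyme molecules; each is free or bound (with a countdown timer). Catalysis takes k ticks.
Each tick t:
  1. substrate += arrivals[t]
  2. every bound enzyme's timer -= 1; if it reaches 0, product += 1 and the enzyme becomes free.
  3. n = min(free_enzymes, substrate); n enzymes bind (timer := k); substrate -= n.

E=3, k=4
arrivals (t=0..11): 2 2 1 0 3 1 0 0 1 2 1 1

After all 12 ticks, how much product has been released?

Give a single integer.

t=0: arr=2 -> substrate=0 bound=2 product=0
t=1: arr=2 -> substrate=1 bound=3 product=0
t=2: arr=1 -> substrate=2 bound=3 product=0
t=3: arr=0 -> substrate=2 bound=3 product=0
t=4: arr=3 -> substrate=3 bound=3 product=2
t=5: arr=1 -> substrate=3 bound=3 product=3
t=6: arr=0 -> substrate=3 bound=3 product=3
t=7: arr=0 -> substrate=3 bound=3 product=3
t=8: arr=1 -> substrate=2 bound=3 product=5
t=9: arr=2 -> substrate=3 bound=3 product=6
t=10: arr=1 -> substrate=4 bound=3 product=6
t=11: arr=1 -> substrate=5 bound=3 product=6

Answer: 6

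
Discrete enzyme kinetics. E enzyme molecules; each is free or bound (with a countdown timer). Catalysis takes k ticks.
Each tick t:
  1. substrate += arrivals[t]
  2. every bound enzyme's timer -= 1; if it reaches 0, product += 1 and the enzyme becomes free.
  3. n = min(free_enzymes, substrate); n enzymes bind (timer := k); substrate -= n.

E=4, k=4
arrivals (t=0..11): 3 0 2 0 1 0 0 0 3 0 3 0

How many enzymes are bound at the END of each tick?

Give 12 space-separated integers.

t=0: arr=3 -> substrate=0 bound=3 product=0
t=1: arr=0 -> substrate=0 bound=3 product=0
t=2: arr=2 -> substrate=1 bound=4 product=0
t=3: arr=0 -> substrate=1 bound=4 product=0
t=4: arr=1 -> substrate=0 bound=3 product=3
t=5: arr=0 -> substrate=0 bound=3 product=3
t=6: arr=0 -> substrate=0 bound=2 product=4
t=7: arr=0 -> substrate=0 bound=2 product=4
t=8: arr=3 -> substrate=0 bound=3 product=6
t=9: arr=0 -> substrate=0 bound=3 product=6
t=10: arr=3 -> substrate=2 bound=4 product=6
t=11: arr=0 -> substrate=2 bound=4 product=6

Answer: 3 3 4 4 3 3 2 2 3 3 4 4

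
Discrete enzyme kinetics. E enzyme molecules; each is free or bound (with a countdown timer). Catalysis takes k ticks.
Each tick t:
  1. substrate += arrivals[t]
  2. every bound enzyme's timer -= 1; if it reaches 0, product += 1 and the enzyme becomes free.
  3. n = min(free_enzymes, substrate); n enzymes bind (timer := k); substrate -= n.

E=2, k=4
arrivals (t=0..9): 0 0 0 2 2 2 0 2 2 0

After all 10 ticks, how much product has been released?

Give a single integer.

t=0: arr=0 -> substrate=0 bound=0 product=0
t=1: arr=0 -> substrate=0 bound=0 product=0
t=2: arr=0 -> substrate=0 bound=0 product=0
t=3: arr=2 -> substrate=0 bound=2 product=0
t=4: arr=2 -> substrate=2 bound=2 product=0
t=5: arr=2 -> substrate=4 bound=2 product=0
t=6: arr=0 -> substrate=4 bound=2 product=0
t=7: arr=2 -> substrate=4 bound=2 product=2
t=8: arr=2 -> substrate=6 bound=2 product=2
t=9: arr=0 -> substrate=6 bound=2 product=2

Answer: 2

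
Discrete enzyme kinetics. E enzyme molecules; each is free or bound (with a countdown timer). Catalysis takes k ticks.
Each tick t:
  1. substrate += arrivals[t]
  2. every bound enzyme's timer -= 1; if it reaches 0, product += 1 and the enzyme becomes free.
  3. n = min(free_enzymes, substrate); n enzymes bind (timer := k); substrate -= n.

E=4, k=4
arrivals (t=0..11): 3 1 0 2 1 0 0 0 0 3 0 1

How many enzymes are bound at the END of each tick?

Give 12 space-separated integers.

t=0: arr=3 -> substrate=0 bound=3 product=0
t=1: arr=1 -> substrate=0 bound=4 product=0
t=2: arr=0 -> substrate=0 bound=4 product=0
t=3: arr=2 -> substrate=2 bound=4 product=0
t=4: arr=1 -> substrate=0 bound=4 product=3
t=5: arr=0 -> substrate=0 bound=3 product=4
t=6: arr=0 -> substrate=0 bound=3 product=4
t=7: arr=0 -> substrate=0 bound=3 product=4
t=8: arr=0 -> substrate=0 bound=0 product=7
t=9: arr=3 -> substrate=0 bound=3 product=7
t=10: arr=0 -> substrate=0 bound=3 product=7
t=11: arr=1 -> substrate=0 bound=4 product=7

Answer: 3 4 4 4 4 3 3 3 0 3 3 4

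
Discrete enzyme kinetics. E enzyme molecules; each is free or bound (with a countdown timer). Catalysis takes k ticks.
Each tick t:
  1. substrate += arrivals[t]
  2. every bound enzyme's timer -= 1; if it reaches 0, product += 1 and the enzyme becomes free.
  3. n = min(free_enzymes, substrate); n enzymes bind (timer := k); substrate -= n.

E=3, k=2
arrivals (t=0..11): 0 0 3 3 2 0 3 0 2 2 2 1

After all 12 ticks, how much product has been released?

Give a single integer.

t=0: arr=0 -> substrate=0 bound=0 product=0
t=1: arr=0 -> substrate=0 bound=0 product=0
t=2: arr=3 -> substrate=0 bound=3 product=0
t=3: arr=3 -> substrate=3 bound=3 product=0
t=4: arr=2 -> substrate=2 bound=3 product=3
t=5: arr=0 -> substrate=2 bound=3 product=3
t=6: arr=3 -> substrate=2 bound=3 product=6
t=7: arr=0 -> substrate=2 bound=3 product=6
t=8: arr=2 -> substrate=1 bound=3 product=9
t=9: arr=2 -> substrate=3 bound=3 product=9
t=10: arr=2 -> substrate=2 bound=3 product=12
t=11: arr=1 -> substrate=3 bound=3 product=12

Answer: 12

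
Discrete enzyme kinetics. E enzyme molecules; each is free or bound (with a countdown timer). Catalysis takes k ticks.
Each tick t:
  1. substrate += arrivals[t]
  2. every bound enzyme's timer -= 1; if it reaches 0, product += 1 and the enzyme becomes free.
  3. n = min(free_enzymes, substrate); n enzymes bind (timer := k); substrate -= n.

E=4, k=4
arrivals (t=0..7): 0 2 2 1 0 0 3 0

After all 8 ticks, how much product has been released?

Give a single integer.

t=0: arr=0 -> substrate=0 bound=0 product=0
t=1: arr=2 -> substrate=0 bound=2 product=0
t=2: arr=2 -> substrate=0 bound=4 product=0
t=3: arr=1 -> substrate=1 bound=4 product=0
t=4: arr=0 -> substrate=1 bound=4 product=0
t=5: arr=0 -> substrate=0 bound=3 product=2
t=6: arr=3 -> substrate=0 bound=4 product=4
t=7: arr=0 -> substrate=0 bound=4 product=4

Answer: 4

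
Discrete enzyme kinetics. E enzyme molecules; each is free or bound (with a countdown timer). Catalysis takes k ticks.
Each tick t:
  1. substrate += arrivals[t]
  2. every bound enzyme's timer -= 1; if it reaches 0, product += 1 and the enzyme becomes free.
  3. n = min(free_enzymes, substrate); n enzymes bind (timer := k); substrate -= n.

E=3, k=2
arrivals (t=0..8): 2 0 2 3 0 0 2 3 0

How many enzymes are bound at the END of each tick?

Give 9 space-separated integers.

t=0: arr=2 -> substrate=0 bound=2 product=0
t=1: arr=0 -> substrate=0 bound=2 product=0
t=2: arr=2 -> substrate=0 bound=2 product=2
t=3: arr=3 -> substrate=2 bound=3 product=2
t=4: arr=0 -> substrate=0 bound=3 product=4
t=5: arr=0 -> substrate=0 bound=2 product=5
t=6: arr=2 -> substrate=0 bound=2 product=7
t=7: arr=3 -> substrate=2 bound=3 product=7
t=8: arr=0 -> substrate=0 bound=3 product=9

Answer: 2 2 2 3 3 2 2 3 3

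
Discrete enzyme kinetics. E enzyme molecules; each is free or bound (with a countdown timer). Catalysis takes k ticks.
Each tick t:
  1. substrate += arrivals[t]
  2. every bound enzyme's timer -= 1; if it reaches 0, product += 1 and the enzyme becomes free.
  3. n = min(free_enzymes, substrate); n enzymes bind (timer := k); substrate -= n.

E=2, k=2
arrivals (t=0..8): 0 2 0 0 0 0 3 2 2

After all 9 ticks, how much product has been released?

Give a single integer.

t=0: arr=0 -> substrate=0 bound=0 product=0
t=1: arr=2 -> substrate=0 bound=2 product=0
t=2: arr=0 -> substrate=0 bound=2 product=0
t=3: arr=0 -> substrate=0 bound=0 product=2
t=4: arr=0 -> substrate=0 bound=0 product=2
t=5: arr=0 -> substrate=0 bound=0 product=2
t=6: arr=3 -> substrate=1 bound=2 product=2
t=7: arr=2 -> substrate=3 bound=2 product=2
t=8: arr=2 -> substrate=3 bound=2 product=4

Answer: 4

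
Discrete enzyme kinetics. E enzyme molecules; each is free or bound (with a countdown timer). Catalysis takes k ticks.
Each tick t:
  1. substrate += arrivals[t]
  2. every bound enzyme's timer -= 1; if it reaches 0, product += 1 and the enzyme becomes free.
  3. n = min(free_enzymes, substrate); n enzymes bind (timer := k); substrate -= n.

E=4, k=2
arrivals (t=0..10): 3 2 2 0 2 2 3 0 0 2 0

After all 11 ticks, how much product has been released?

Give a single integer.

Answer: 14

Derivation:
t=0: arr=3 -> substrate=0 bound=3 product=0
t=1: arr=2 -> substrate=1 bound=4 product=0
t=2: arr=2 -> substrate=0 bound=4 product=3
t=3: arr=0 -> substrate=0 bound=3 product=4
t=4: arr=2 -> substrate=0 bound=2 product=7
t=5: arr=2 -> substrate=0 bound=4 product=7
t=6: arr=3 -> substrate=1 bound=4 product=9
t=7: arr=0 -> substrate=0 bound=3 product=11
t=8: arr=0 -> substrate=0 bound=1 product=13
t=9: arr=2 -> substrate=0 bound=2 product=14
t=10: arr=0 -> substrate=0 bound=2 product=14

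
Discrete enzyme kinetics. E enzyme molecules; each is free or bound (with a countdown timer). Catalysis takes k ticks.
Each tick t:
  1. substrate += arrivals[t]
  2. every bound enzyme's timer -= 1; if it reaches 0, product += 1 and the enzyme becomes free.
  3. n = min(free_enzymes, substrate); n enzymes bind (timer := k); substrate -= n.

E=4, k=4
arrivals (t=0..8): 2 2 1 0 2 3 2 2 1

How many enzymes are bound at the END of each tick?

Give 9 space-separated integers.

t=0: arr=2 -> substrate=0 bound=2 product=0
t=1: arr=2 -> substrate=0 bound=4 product=0
t=2: arr=1 -> substrate=1 bound=4 product=0
t=3: arr=0 -> substrate=1 bound=4 product=0
t=4: arr=2 -> substrate=1 bound=4 product=2
t=5: arr=3 -> substrate=2 bound=4 product=4
t=6: arr=2 -> substrate=4 bound=4 product=4
t=7: arr=2 -> substrate=6 bound=4 product=4
t=8: arr=1 -> substrate=5 bound=4 product=6

Answer: 2 4 4 4 4 4 4 4 4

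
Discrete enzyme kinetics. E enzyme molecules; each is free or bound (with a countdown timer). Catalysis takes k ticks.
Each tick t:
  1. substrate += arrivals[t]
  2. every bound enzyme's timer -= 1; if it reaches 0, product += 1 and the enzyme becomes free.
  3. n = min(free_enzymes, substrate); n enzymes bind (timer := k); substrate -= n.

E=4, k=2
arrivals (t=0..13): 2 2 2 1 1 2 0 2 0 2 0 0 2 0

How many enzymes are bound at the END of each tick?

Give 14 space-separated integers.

t=0: arr=2 -> substrate=0 bound=2 product=0
t=1: arr=2 -> substrate=0 bound=4 product=0
t=2: arr=2 -> substrate=0 bound=4 product=2
t=3: arr=1 -> substrate=0 bound=3 product=4
t=4: arr=1 -> substrate=0 bound=2 product=6
t=5: arr=2 -> substrate=0 bound=3 product=7
t=6: arr=0 -> substrate=0 bound=2 product=8
t=7: arr=2 -> substrate=0 bound=2 product=10
t=8: arr=0 -> substrate=0 bound=2 product=10
t=9: arr=2 -> substrate=0 bound=2 product=12
t=10: arr=0 -> substrate=0 bound=2 product=12
t=11: arr=0 -> substrate=0 bound=0 product=14
t=12: arr=2 -> substrate=0 bound=2 product=14
t=13: arr=0 -> substrate=0 bound=2 product=14

Answer: 2 4 4 3 2 3 2 2 2 2 2 0 2 2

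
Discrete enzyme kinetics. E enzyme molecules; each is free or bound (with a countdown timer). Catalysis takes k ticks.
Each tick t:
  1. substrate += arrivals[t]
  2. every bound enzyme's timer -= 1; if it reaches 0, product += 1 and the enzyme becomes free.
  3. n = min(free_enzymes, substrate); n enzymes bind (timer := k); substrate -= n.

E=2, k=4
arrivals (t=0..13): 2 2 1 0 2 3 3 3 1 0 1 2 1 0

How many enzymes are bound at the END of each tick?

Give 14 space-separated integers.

t=0: arr=2 -> substrate=0 bound=2 product=0
t=1: arr=2 -> substrate=2 bound=2 product=0
t=2: arr=1 -> substrate=3 bound=2 product=0
t=3: arr=0 -> substrate=3 bound=2 product=0
t=4: arr=2 -> substrate=3 bound=2 product=2
t=5: arr=3 -> substrate=6 bound=2 product=2
t=6: arr=3 -> substrate=9 bound=2 product=2
t=7: arr=3 -> substrate=12 bound=2 product=2
t=8: arr=1 -> substrate=11 bound=2 product=4
t=9: arr=0 -> substrate=11 bound=2 product=4
t=10: arr=1 -> substrate=12 bound=2 product=4
t=11: arr=2 -> substrate=14 bound=2 product=4
t=12: arr=1 -> substrate=13 bound=2 product=6
t=13: arr=0 -> substrate=13 bound=2 product=6

Answer: 2 2 2 2 2 2 2 2 2 2 2 2 2 2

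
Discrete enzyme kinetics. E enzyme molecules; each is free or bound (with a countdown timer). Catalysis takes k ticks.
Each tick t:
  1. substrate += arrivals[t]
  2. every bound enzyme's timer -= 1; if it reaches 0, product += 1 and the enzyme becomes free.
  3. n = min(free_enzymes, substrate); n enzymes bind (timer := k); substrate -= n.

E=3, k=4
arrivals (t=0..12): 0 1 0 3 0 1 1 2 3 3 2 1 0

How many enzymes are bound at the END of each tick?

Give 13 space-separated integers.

t=0: arr=0 -> substrate=0 bound=0 product=0
t=1: arr=1 -> substrate=0 bound=1 product=0
t=2: arr=0 -> substrate=0 bound=1 product=0
t=3: arr=3 -> substrate=1 bound=3 product=0
t=4: arr=0 -> substrate=1 bound=3 product=0
t=5: arr=1 -> substrate=1 bound=3 product=1
t=6: arr=1 -> substrate=2 bound=3 product=1
t=7: arr=2 -> substrate=2 bound=3 product=3
t=8: arr=3 -> substrate=5 bound=3 product=3
t=9: arr=3 -> substrate=7 bound=3 product=4
t=10: arr=2 -> substrate=9 bound=3 product=4
t=11: arr=1 -> substrate=8 bound=3 product=6
t=12: arr=0 -> substrate=8 bound=3 product=6

Answer: 0 1 1 3 3 3 3 3 3 3 3 3 3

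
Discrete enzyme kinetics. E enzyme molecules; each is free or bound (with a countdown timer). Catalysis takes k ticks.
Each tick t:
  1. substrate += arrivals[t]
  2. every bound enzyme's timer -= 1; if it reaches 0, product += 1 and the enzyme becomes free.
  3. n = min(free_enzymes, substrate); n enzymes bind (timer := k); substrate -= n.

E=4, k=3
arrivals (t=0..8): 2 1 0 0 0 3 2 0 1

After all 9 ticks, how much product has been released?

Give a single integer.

t=0: arr=2 -> substrate=0 bound=2 product=0
t=1: arr=1 -> substrate=0 bound=3 product=0
t=2: arr=0 -> substrate=0 bound=3 product=0
t=3: arr=0 -> substrate=0 bound=1 product=2
t=4: arr=0 -> substrate=0 bound=0 product=3
t=5: arr=3 -> substrate=0 bound=3 product=3
t=6: arr=2 -> substrate=1 bound=4 product=3
t=7: arr=0 -> substrate=1 bound=4 product=3
t=8: arr=1 -> substrate=0 bound=3 product=6

Answer: 6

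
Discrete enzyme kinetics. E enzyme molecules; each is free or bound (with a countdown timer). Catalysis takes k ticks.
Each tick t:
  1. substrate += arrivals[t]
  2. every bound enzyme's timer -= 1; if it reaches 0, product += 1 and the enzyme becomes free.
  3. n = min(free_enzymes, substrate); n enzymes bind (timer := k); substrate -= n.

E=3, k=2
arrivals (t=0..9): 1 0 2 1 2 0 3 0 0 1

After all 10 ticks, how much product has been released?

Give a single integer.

Answer: 9

Derivation:
t=0: arr=1 -> substrate=0 bound=1 product=0
t=1: arr=0 -> substrate=0 bound=1 product=0
t=2: arr=2 -> substrate=0 bound=2 product=1
t=3: arr=1 -> substrate=0 bound=3 product=1
t=4: arr=2 -> substrate=0 bound=3 product=3
t=5: arr=0 -> substrate=0 bound=2 product=4
t=6: arr=3 -> substrate=0 bound=3 product=6
t=7: arr=0 -> substrate=0 bound=3 product=6
t=8: arr=0 -> substrate=0 bound=0 product=9
t=9: arr=1 -> substrate=0 bound=1 product=9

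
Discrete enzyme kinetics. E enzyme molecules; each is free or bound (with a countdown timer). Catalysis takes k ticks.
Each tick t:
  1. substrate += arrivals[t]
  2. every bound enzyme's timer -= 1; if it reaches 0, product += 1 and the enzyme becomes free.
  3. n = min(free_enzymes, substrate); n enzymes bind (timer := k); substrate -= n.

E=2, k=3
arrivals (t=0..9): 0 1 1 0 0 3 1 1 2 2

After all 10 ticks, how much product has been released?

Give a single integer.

t=0: arr=0 -> substrate=0 bound=0 product=0
t=1: arr=1 -> substrate=0 bound=1 product=0
t=2: arr=1 -> substrate=0 bound=2 product=0
t=3: arr=0 -> substrate=0 bound=2 product=0
t=4: arr=0 -> substrate=0 bound=1 product=1
t=5: arr=3 -> substrate=1 bound=2 product=2
t=6: arr=1 -> substrate=2 bound=2 product=2
t=7: arr=1 -> substrate=3 bound=2 product=2
t=8: arr=2 -> substrate=3 bound=2 product=4
t=9: arr=2 -> substrate=5 bound=2 product=4

Answer: 4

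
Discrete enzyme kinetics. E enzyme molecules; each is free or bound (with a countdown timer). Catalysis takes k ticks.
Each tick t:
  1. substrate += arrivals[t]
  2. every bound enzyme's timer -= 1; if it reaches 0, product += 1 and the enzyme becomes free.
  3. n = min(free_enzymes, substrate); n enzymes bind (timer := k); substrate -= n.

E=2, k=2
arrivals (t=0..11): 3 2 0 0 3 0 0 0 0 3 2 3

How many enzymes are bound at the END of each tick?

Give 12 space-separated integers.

Answer: 2 2 2 2 2 2 2 2 0 2 2 2

Derivation:
t=0: arr=3 -> substrate=1 bound=2 product=0
t=1: arr=2 -> substrate=3 bound=2 product=0
t=2: arr=0 -> substrate=1 bound=2 product=2
t=3: arr=0 -> substrate=1 bound=2 product=2
t=4: arr=3 -> substrate=2 bound=2 product=4
t=5: arr=0 -> substrate=2 bound=2 product=4
t=6: arr=0 -> substrate=0 bound=2 product=6
t=7: arr=0 -> substrate=0 bound=2 product=6
t=8: arr=0 -> substrate=0 bound=0 product=8
t=9: arr=3 -> substrate=1 bound=2 product=8
t=10: arr=2 -> substrate=3 bound=2 product=8
t=11: arr=3 -> substrate=4 bound=2 product=10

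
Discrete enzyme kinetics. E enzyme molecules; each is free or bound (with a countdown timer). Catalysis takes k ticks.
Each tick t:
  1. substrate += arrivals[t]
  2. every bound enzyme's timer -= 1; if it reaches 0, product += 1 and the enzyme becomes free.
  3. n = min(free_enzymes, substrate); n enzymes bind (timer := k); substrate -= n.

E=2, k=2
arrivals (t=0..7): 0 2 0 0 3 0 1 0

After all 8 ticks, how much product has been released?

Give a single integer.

Answer: 4

Derivation:
t=0: arr=0 -> substrate=0 bound=0 product=0
t=1: arr=2 -> substrate=0 bound=2 product=0
t=2: arr=0 -> substrate=0 bound=2 product=0
t=3: arr=0 -> substrate=0 bound=0 product=2
t=4: arr=3 -> substrate=1 bound=2 product=2
t=5: arr=0 -> substrate=1 bound=2 product=2
t=6: arr=1 -> substrate=0 bound=2 product=4
t=7: arr=0 -> substrate=0 bound=2 product=4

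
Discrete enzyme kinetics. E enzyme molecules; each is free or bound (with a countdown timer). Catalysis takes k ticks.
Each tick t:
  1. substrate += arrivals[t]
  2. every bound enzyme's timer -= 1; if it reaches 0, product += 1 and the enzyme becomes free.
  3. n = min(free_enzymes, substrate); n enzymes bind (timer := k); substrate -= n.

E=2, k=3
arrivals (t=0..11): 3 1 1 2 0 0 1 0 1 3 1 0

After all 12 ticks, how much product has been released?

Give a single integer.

t=0: arr=3 -> substrate=1 bound=2 product=0
t=1: arr=1 -> substrate=2 bound=2 product=0
t=2: arr=1 -> substrate=3 bound=2 product=0
t=3: arr=2 -> substrate=3 bound=2 product=2
t=4: arr=0 -> substrate=3 bound=2 product=2
t=5: arr=0 -> substrate=3 bound=2 product=2
t=6: arr=1 -> substrate=2 bound=2 product=4
t=7: arr=0 -> substrate=2 bound=2 product=4
t=8: arr=1 -> substrate=3 bound=2 product=4
t=9: arr=3 -> substrate=4 bound=2 product=6
t=10: arr=1 -> substrate=5 bound=2 product=6
t=11: arr=0 -> substrate=5 bound=2 product=6

Answer: 6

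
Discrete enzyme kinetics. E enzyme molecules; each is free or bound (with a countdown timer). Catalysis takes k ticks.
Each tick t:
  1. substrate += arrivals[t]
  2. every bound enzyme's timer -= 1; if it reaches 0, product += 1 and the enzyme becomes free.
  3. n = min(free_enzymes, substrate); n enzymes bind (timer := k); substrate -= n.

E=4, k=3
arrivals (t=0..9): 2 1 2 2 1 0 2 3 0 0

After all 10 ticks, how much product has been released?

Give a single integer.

Answer: 10

Derivation:
t=0: arr=2 -> substrate=0 bound=2 product=0
t=1: arr=1 -> substrate=0 bound=3 product=0
t=2: arr=2 -> substrate=1 bound=4 product=0
t=3: arr=2 -> substrate=1 bound=4 product=2
t=4: arr=1 -> substrate=1 bound=4 product=3
t=5: arr=0 -> substrate=0 bound=4 product=4
t=6: arr=2 -> substrate=0 bound=4 product=6
t=7: arr=3 -> substrate=2 bound=4 product=7
t=8: arr=0 -> substrate=1 bound=4 product=8
t=9: arr=0 -> substrate=0 bound=3 product=10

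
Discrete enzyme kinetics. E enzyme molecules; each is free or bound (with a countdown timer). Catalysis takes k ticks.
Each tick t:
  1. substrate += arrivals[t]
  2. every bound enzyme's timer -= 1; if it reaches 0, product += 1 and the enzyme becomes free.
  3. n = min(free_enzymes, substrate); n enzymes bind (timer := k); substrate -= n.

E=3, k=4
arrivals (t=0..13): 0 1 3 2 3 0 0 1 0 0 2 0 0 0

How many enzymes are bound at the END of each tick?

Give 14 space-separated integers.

t=0: arr=0 -> substrate=0 bound=0 product=0
t=1: arr=1 -> substrate=0 bound=1 product=0
t=2: arr=3 -> substrate=1 bound=3 product=0
t=3: arr=2 -> substrate=3 bound=3 product=0
t=4: arr=3 -> substrate=6 bound=3 product=0
t=5: arr=0 -> substrate=5 bound=3 product=1
t=6: arr=0 -> substrate=3 bound=3 product=3
t=7: arr=1 -> substrate=4 bound=3 product=3
t=8: arr=0 -> substrate=4 bound=3 product=3
t=9: arr=0 -> substrate=3 bound=3 product=4
t=10: arr=2 -> substrate=3 bound=3 product=6
t=11: arr=0 -> substrate=3 bound=3 product=6
t=12: arr=0 -> substrate=3 bound=3 product=6
t=13: arr=0 -> substrate=2 bound=3 product=7

Answer: 0 1 3 3 3 3 3 3 3 3 3 3 3 3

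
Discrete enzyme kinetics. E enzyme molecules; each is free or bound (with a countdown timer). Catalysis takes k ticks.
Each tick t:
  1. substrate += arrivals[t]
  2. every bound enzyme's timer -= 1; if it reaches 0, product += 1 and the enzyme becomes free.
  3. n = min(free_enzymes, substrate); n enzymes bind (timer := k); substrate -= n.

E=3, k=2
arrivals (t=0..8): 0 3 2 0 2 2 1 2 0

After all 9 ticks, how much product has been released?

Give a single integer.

Answer: 9

Derivation:
t=0: arr=0 -> substrate=0 bound=0 product=0
t=1: arr=3 -> substrate=0 bound=3 product=0
t=2: arr=2 -> substrate=2 bound=3 product=0
t=3: arr=0 -> substrate=0 bound=2 product=3
t=4: arr=2 -> substrate=1 bound=3 product=3
t=5: arr=2 -> substrate=1 bound=3 product=5
t=6: arr=1 -> substrate=1 bound=3 product=6
t=7: arr=2 -> substrate=1 bound=3 product=8
t=8: arr=0 -> substrate=0 bound=3 product=9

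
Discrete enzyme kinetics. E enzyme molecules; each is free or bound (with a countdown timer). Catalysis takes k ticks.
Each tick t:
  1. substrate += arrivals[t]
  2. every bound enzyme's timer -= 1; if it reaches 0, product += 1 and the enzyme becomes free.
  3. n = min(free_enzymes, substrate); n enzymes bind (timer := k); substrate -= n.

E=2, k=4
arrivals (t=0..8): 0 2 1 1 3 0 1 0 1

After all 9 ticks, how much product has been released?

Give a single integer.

Answer: 2

Derivation:
t=0: arr=0 -> substrate=0 bound=0 product=0
t=1: arr=2 -> substrate=0 bound=2 product=0
t=2: arr=1 -> substrate=1 bound=2 product=0
t=3: arr=1 -> substrate=2 bound=2 product=0
t=4: arr=3 -> substrate=5 bound=2 product=0
t=5: arr=0 -> substrate=3 bound=2 product=2
t=6: arr=1 -> substrate=4 bound=2 product=2
t=7: arr=0 -> substrate=4 bound=2 product=2
t=8: arr=1 -> substrate=5 bound=2 product=2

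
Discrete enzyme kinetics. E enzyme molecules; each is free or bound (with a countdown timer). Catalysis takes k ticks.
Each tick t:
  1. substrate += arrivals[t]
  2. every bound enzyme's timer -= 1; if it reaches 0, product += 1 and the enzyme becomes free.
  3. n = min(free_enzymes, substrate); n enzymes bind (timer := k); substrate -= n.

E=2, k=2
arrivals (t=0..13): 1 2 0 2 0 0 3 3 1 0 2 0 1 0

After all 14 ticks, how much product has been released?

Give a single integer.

t=0: arr=1 -> substrate=0 bound=1 product=0
t=1: arr=2 -> substrate=1 bound=2 product=0
t=2: arr=0 -> substrate=0 bound=2 product=1
t=3: arr=2 -> substrate=1 bound=2 product=2
t=4: arr=0 -> substrate=0 bound=2 product=3
t=5: arr=0 -> substrate=0 bound=1 product=4
t=6: arr=3 -> substrate=1 bound=2 product=5
t=7: arr=3 -> substrate=4 bound=2 product=5
t=8: arr=1 -> substrate=3 bound=2 product=7
t=9: arr=0 -> substrate=3 bound=2 product=7
t=10: arr=2 -> substrate=3 bound=2 product=9
t=11: arr=0 -> substrate=3 bound=2 product=9
t=12: arr=1 -> substrate=2 bound=2 product=11
t=13: arr=0 -> substrate=2 bound=2 product=11

Answer: 11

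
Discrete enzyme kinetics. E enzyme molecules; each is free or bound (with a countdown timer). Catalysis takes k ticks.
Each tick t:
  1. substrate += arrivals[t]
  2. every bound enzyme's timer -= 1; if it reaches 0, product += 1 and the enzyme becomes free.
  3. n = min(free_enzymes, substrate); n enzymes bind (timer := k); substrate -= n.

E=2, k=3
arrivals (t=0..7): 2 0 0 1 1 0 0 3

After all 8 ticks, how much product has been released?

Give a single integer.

t=0: arr=2 -> substrate=0 bound=2 product=0
t=1: arr=0 -> substrate=0 bound=2 product=0
t=2: arr=0 -> substrate=0 bound=2 product=0
t=3: arr=1 -> substrate=0 bound=1 product=2
t=4: arr=1 -> substrate=0 bound=2 product=2
t=5: arr=0 -> substrate=0 bound=2 product=2
t=6: arr=0 -> substrate=0 bound=1 product=3
t=7: arr=3 -> substrate=1 bound=2 product=4

Answer: 4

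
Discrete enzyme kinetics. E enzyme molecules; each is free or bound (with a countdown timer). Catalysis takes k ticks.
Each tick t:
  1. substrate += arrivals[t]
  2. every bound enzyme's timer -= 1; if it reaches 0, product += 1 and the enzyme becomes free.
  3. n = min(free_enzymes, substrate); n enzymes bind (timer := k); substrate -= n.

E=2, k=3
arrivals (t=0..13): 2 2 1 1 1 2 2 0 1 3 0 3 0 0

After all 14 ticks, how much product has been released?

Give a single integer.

Answer: 8

Derivation:
t=0: arr=2 -> substrate=0 bound=2 product=0
t=1: arr=2 -> substrate=2 bound=2 product=0
t=2: arr=1 -> substrate=3 bound=2 product=0
t=3: arr=1 -> substrate=2 bound=2 product=2
t=4: arr=1 -> substrate=3 bound=2 product=2
t=5: arr=2 -> substrate=5 bound=2 product=2
t=6: arr=2 -> substrate=5 bound=2 product=4
t=7: arr=0 -> substrate=5 bound=2 product=4
t=8: arr=1 -> substrate=6 bound=2 product=4
t=9: arr=3 -> substrate=7 bound=2 product=6
t=10: arr=0 -> substrate=7 bound=2 product=6
t=11: arr=3 -> substrate=10 bound=2 product=6
t=12: arr=0 -> substrate=8 bound=2 product=8
t=13: arr=0 -> substrate=8 bound=2 product=8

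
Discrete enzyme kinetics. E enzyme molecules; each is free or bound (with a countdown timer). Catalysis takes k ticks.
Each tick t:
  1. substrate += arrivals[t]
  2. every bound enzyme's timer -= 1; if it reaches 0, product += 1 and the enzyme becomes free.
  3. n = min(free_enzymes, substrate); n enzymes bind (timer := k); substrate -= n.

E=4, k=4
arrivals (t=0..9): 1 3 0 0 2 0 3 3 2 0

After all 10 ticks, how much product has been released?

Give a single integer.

Answer: 6

Derivation:
t=0: arr=1 -> substrate=0 bound=1 product=0
t=1: arr=3 -> substrate=0 bound=4 product=0
t=2: arr=0 -> substrate=0 bound=4 product=0
t=3: arr=0 -> substrate=0 bound=4 product=0
t=4: arr=2 -> substrate=1 bound=4 product=1
t=5: arr=0 -> substrate=0 bound=2 product=4
t=6: arr=3 -> substrate=1 bound=4 product=4
t=7: arr=3 -> substrate=4 bound=4 product=4
t=8: arr=2 -> substrate=5 bound=4 product=5
t=9: arr=0 -> substrate=4 bound=4 product=6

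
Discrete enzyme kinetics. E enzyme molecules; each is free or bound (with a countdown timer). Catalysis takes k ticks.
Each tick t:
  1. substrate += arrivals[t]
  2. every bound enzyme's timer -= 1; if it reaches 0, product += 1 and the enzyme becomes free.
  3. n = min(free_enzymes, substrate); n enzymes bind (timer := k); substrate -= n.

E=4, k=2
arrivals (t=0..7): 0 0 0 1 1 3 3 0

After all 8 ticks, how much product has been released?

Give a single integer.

Answer: 5

Derivation:
t=0: arr=0 -> substrate=0 bound=0 product=0
t=1: arr=0 -> substrate=0 bound=0 product=0
t=2: arr=0 -> substrate=0 bound=0 product=0
t=3: arr=1 -> substrate=0 bound=1 product=0
t=4: arr=1 -> substrate=0 bound=2 product=0
t=5: arr=3 -> substrate=0 bound=4 product=1
t=6: arr=3 -> substrate=2 bound=4 product=2
t=7: arr=0 -> substrate=0 bound=3 product=5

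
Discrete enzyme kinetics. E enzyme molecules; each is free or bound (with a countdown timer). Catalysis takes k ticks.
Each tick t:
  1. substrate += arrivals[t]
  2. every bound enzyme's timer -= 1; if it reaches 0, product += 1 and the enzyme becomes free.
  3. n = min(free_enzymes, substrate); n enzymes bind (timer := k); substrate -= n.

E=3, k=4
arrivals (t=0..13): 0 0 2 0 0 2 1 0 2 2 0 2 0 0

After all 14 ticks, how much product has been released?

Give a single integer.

Answer: 6

Derivation:
t=0: arr=0 -> substrate=0 bound=0 product=0
t=1: arr=0 -> substrate=0 bound=0 product=0
t=2: arr=2 -> substrate=0 bound=2 product=0
t=3: arr=0 -> substrate=0 bound=2 product=0
t=4: arr=0 -> substrate=0 bound=2 product=0
t=5: arr=2 -> substrate=1 bound=3 product=0
t=6: arr=1 -> substrate=0 bound=3 product=2
t=7: arr=0 -> substrate=0 bound=3 product=2
t=8: arr=2 -> substrate=2 bound=3 product=2
t=9: arr=2 -> substrate=3 bound=3 product=3
t=10: arr=0 -> substrate=1 bound=3 product=5
t=11: arr=2 -> substrate=3 bound=3 product=5
t=12: arr=0 -> substrate=3 bound=3 product=5
t=13: arr=0 -> substrate=2 bound=3 product=6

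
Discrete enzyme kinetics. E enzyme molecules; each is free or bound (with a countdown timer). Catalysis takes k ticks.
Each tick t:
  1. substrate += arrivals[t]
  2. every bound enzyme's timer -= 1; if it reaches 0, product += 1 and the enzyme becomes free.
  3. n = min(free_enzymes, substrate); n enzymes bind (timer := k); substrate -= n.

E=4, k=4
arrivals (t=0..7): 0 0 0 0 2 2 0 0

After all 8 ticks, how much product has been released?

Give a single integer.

Answer: 0

Derivation:
t=0: arr=0 -> substrate=0 bound=0 product=0
t=1: arr=0 -> substrate=0 bound=0 product=0
t=2: arr=0 -> substrate=0 bound=0 product=0
t=3: arr=0 -> substrate=0 bound=0 product=0
t=4: arr=2 -> substrate=0 bound=2 product=0
t=5: arr=2 -> substrate=0 bound=4 product=0
t=6: arr=0 -> substrate=0 bound=4 product=0
t=7: arr=0 -> substrate=0 bound=4 product=0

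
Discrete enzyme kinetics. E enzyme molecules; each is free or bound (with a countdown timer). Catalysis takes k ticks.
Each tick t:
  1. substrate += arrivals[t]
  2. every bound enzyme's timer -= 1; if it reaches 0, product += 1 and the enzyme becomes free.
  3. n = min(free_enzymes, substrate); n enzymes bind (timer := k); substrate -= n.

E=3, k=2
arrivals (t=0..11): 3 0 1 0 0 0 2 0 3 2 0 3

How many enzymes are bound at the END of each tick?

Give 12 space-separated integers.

Answer: 3 3 1 1 0 0 2 2 3 3 2 3

Derivation:
t=0: arr=3 -> substrate=0 bound=3 product=0
t=1: arr=0 -> substrate=0 bound=3 product=0
t=2: arr=1 -> substrate=0 bound=1 product=3
t=3: arr=0 -> substrate=0 bound=1 product=3
t=4: arr=0 -> substrate=0 bound=0 product=4
t=5: arr=0 -> substrate=0 bound=0 product=4
t=6: arr=2 -> substrate=0 bound=2 product=4
t=7: arr=0 -> substrate=0 bound=2 product=4
t=8: arr=3 -> substrate=0 bound=3 product=6
t=9: arr=2 -> substrate=2 bound=3 product=6
t=10: arr=0 -> substrate=0 bound=2 product=9
t=11: arr=3 -> substrate=2 bound=3 product=9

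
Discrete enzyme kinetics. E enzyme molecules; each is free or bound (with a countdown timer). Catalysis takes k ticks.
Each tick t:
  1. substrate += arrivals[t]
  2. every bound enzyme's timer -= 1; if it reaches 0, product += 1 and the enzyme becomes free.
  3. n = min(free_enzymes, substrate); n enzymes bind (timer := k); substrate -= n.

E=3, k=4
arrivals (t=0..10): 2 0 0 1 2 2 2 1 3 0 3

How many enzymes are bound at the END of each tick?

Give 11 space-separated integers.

t=0: arr=2 -> substrate=0 bound=2 product=0
t=1: arr=0 -> substrate=0 bound=2 product=0
t=2: arr=0 -> substrate=0 bound=2 product=0
t=3: arr=1 -> substrate=0 bound=3 product=0
t=4: arr=2 -> substrate=0 bound=3 product=2
t=5: arr=2 -> substrate=2 bound=3 product=2
t=6: arr=2 -> substrate=4 bound=3 product=2
t=7: arr=1 -> substrate=4 bound=3 product=3
t=8: arr=3 -> substrate=5 bound=3 product=5
t=9: arr=0 -> substrate=5 bound=3 product=5
t=10: arr=3 -> substrate=8 bound=3 product=5

Answer: 2 2 2 3 3 3 3 3 3 3 3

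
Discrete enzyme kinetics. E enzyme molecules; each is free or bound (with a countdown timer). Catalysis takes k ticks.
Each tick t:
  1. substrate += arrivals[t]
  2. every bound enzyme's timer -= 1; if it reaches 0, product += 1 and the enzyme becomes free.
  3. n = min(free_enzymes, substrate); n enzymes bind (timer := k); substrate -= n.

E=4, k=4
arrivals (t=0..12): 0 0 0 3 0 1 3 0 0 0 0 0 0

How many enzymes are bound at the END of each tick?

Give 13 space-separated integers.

t=0: arr=0 -> substrate=0 bound=0 product=0
t=1: arr=0 -> substrate=0 bound=0 product=0
t=2: arr=0 -> substrate=0 bound=0 product=0
t=3: arr=3 -> substrate=0 bound=3 product=0
t=4: arr=0 -> substrate=0 bound=3 product=0
t=5: arr=1 -> substrate=0 bound=4 product=0
t=6: arr=3 -> substrate=3 bound=4 product=0
t=7: arr=0 -> substrate=0 bound=4 product=3
t=8: arr=0 -> substrate=0 bound=4 product=3
t=9: arr=0 -> substrate=0 bound=3 product=4
t=10: arr=0 -> substrate=0 bound=3 product=4
t=11: arr=0 -> substrate=0 bound=0 product=7
t=12: arr=0 -> substrate=0 bound=0 product=7

Answer: 0 0 0 3 3 4 4 4 4 3 3 0 0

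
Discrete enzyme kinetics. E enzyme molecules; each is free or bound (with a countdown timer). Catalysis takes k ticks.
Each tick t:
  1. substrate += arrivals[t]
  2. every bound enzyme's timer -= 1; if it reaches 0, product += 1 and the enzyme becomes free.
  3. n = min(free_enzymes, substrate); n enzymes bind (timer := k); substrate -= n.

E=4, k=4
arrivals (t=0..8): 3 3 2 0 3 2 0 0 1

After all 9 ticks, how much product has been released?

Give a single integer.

t=0: arr=3 -> substrate=0 bound=3 product=0
t=1: arr=3 -> substrate=2 bound=4 product=0
t=2: arr=2 -> substrate=4 bound=4 product=0
t=3: arr=0 -> substrate=4 bound=4 product=0
t=4: arr=3 -> substrate=4 bound=4 product=3
t=5: arr=2 -> substrate=5 bound=4 product=4
t=6: arr=0 -> substrate=5 bound=4 product=4
t=7: arr=0 -> substrate=5 bound=4 product=4
t=8: arr=1 -> substrate=3 bound=4 product=7

Answer: 7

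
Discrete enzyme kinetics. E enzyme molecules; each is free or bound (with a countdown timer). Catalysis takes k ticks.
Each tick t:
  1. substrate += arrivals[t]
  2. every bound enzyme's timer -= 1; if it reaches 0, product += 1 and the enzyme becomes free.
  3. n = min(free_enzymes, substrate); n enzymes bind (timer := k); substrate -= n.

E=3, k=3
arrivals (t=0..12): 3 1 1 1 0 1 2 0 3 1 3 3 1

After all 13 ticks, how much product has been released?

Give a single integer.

t=0: arr=3 -> substrate=0 bound=3 product=0
t=1: arr=1 -> substrate=1 bound=3 product=0
t=2: arr=1 -> substrate=2 bound=3 product=0
t=3: arr=1 -> substrate=0 bound=3 product=3
t=4: arr=0 -> substrate=0 bound=3 product=3
t=5: arr=1 -> substrate=1 bound=3 product=3
t=6: arr=2 -> substrate=0 bound=3 product=6
t=7: arr=0 -> substrate=0 bound=3 product=6
t=8: arr=3 -> substrate=3 bound=3 product=6
t=9: arr=1 -> substrate=1 bound=3 product=9
t=10: arr=3 -> substrate=4 bound=3 product=9
t=11: arr=3 -> substrate=7 bound=3 product=9
t=12: arr=1 -> substrate=5 bound=3 product=12

Answer: 12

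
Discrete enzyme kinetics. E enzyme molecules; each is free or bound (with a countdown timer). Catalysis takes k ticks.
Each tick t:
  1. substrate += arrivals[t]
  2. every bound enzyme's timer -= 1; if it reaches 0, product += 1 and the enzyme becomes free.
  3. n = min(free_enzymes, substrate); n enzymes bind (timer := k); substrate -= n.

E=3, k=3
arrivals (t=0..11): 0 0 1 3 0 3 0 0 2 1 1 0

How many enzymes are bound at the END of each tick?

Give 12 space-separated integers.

t=0: arr=0 -> substrate=0 bound=0 product=0
t=1: arr=0 -> substrate=0 bound=0 product=0
t=2: arr=1 -> substrate=0 bound=1 product=0
t=3: arr=3 -> substrate=1 bound=3 product=0
t=4: arr=0 -> substrate=1 bound=3 product=0
t=5: arr=3 -> substrate=3 bound=3 product=1
t=6: arr=0 -> substrate=1 bound=3 product=3
t=7: arr=0 -> substrate=1 bound=3 product=3
t=8: arr=2 -> substrate=2 bound=3 product=4
t=9: arr=1 -> substrate=1 bound=3 product=6
t=10: arr=1 -> substrate=2 bound=3 product=6
t=11: arr=0 -> substrate=1 bound=3 product=7

Answer: 0 0 1 3 3 3 3 3 3 3 3 3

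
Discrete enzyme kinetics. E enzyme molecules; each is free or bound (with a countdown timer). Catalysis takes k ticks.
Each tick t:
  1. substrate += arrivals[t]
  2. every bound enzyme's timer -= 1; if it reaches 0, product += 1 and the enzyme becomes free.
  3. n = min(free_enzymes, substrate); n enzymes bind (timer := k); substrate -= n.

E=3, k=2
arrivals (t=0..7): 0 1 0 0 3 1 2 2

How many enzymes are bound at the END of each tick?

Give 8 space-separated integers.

Answer: 0 1 1 0 3 3 3 3

Derivation:
t=0: arr=0 -> substrate=0 bound=0 product=0
t=1: arr=1 -> substrate=0 bound=1 product=0
t=2: arr=0 -> substrate=0 bound=1 product=0
t=3: arr=0 -> substrate=0 bound=0 product=1
t=4: arr=3 -> substrate=0 bound=3 product=1
t=5: arr=1 -> substrate=1 bound=3 product=1
t=6: arr=2 -> substrate=0 bound=3 product=4
t=7: arr=2 -> substrate=2 bound=3 product=4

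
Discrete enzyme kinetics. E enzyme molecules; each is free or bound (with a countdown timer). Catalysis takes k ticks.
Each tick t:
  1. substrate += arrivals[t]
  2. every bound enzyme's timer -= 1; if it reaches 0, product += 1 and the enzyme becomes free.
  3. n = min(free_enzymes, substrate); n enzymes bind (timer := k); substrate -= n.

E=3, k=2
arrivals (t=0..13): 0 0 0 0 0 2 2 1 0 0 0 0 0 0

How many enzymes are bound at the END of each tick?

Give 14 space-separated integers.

Answer: 0 0 0 0 0 2 3 3 2 0 0 0 0 0

Derivation:
t=0: arr=0 -> substrate=0 bound=0 product=0
t=1: arr=0 -> substrate=0 bound=0 product=0
t=2: arr=0 -> substrate=0 bound=0 product=0
t=3: arr=0 -> substrate=0 bound=0 product=0
t=4: arr=0 -> substrate=0 bound=0 product=0
t=5: arr=2 -> substrate=0 bound=2 product=0
t=6: arr=2 -> substrate=1 bound=3 product=0
t=7: arr=1 -> substrate=0 bound=3 product=2
t=8: arr=0 -> substrate=0 bound=2 product=3
t=9: arr=0 -> substrate=0 bound=0 product=5
t=10: arr=0 -> substrate=0 bound=0 product=5
t=11: arr=0 -> substrate=0 bound=0 product=5
t=12: arr=0 -> substrate=0 bound=0 product=5
t=13: arr=0 -> substrate=0 bound=0 product=5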